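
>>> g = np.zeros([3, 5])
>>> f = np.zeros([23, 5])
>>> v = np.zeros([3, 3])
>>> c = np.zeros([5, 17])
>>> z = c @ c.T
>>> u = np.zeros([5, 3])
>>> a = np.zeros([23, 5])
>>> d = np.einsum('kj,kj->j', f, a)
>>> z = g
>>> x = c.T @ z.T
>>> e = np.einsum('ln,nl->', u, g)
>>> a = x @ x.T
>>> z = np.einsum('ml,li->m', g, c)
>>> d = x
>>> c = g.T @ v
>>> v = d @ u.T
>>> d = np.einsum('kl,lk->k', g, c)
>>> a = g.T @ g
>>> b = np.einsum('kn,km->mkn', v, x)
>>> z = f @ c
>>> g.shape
(3, 5)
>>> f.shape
(23, 5)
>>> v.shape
(17, 5)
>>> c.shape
(5, 3)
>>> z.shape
(23, 3)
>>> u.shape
(5, 3)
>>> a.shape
(5, 5)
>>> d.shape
(3,)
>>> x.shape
(17, 3)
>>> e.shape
()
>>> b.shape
(3, 17, 5)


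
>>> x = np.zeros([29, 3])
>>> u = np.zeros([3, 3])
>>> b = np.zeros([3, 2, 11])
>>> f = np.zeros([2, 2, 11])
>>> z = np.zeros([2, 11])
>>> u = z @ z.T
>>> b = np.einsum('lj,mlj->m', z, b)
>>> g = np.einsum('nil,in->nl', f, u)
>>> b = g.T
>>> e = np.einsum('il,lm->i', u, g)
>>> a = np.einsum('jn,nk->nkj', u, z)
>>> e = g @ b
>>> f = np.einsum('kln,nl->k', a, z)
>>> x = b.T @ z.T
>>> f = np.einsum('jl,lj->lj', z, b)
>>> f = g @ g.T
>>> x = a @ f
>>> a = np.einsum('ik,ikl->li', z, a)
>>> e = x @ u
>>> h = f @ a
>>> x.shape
(2, 11, 2)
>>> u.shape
(2, 2)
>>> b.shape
(11, 2)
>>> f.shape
(2, 2)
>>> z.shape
(2, 11)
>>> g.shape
(2, 11)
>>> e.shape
(2, 11, 2)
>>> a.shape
(2, 2)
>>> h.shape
(2, 2)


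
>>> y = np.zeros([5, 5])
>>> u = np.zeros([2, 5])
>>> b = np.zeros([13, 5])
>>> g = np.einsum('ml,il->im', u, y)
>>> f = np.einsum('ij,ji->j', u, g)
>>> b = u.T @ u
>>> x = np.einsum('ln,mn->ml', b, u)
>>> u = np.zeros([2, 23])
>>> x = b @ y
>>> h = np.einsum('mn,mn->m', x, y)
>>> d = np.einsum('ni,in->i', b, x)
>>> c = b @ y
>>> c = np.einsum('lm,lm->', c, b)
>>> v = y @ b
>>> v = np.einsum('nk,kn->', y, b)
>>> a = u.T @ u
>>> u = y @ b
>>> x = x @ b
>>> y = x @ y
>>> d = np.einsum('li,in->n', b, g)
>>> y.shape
(5, 5)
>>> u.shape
(5, 5)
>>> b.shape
(5, 5)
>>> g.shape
(5, 2)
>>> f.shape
(5,)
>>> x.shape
(5, 5)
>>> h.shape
(5,)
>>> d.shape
(2,)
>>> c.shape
()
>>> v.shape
()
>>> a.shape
(23, 23)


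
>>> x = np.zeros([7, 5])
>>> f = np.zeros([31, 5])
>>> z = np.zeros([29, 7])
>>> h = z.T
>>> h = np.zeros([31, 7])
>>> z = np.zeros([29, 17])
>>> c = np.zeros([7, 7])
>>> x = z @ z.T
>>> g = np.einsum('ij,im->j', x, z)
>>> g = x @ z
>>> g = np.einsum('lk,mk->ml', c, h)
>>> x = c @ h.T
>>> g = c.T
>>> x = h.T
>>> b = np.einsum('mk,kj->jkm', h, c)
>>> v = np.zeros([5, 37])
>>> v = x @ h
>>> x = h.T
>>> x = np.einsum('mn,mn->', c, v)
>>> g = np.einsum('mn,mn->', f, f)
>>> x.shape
()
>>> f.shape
(31, 5)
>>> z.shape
(29, 17)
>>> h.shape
(31, 7)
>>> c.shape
(7, 7)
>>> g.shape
()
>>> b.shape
(7, 7, 31)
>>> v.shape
(7, 7)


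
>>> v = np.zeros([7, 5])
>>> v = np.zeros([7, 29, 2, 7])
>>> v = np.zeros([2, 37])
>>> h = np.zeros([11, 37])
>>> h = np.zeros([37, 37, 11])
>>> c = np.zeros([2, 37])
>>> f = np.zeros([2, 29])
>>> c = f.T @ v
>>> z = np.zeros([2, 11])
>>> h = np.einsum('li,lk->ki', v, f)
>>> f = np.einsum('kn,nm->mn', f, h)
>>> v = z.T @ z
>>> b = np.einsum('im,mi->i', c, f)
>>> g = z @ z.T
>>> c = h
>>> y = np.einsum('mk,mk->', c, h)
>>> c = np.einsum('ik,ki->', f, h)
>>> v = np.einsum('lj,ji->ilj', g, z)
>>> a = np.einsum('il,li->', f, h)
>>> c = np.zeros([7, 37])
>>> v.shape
(11, 2, 2)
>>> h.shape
(29, 37)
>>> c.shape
(7, 37)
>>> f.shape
(37, 29)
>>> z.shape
(2, 11)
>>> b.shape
(29,)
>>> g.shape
(2, 2)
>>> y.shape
()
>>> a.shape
()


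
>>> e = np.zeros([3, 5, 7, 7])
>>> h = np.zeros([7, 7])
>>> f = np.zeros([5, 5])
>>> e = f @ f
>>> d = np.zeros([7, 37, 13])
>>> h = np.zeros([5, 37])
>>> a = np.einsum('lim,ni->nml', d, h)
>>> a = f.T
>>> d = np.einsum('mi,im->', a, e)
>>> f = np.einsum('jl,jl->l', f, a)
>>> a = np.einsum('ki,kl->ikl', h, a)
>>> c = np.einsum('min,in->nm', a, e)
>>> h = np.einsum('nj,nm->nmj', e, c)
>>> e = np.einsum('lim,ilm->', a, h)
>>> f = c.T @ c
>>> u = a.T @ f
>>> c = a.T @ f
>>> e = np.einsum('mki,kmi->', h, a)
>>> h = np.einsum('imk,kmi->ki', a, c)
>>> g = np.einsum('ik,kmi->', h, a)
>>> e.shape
()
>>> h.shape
(5, 37)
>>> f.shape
(37, 37)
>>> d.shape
()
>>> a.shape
(37, 5, 5)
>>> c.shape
(5, 5, 37)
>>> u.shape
(5, 5, 37)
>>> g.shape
()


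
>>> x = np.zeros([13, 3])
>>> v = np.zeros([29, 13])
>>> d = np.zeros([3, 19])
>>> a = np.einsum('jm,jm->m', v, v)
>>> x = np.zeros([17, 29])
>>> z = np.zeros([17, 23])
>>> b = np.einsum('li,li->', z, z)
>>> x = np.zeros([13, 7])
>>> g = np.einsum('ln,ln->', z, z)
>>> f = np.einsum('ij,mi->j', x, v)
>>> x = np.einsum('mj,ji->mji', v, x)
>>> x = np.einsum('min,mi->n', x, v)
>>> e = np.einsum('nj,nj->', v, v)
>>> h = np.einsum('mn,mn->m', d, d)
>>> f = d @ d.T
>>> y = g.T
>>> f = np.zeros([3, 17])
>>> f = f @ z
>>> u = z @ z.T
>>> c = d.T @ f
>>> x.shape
(7,)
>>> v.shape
(29, 13)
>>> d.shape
(3, 19)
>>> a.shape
(13,)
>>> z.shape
(17, 23)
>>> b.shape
()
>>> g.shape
()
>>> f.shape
(3, 23)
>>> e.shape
()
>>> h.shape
(3,)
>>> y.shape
()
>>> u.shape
(17, 17)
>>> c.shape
(19, 23)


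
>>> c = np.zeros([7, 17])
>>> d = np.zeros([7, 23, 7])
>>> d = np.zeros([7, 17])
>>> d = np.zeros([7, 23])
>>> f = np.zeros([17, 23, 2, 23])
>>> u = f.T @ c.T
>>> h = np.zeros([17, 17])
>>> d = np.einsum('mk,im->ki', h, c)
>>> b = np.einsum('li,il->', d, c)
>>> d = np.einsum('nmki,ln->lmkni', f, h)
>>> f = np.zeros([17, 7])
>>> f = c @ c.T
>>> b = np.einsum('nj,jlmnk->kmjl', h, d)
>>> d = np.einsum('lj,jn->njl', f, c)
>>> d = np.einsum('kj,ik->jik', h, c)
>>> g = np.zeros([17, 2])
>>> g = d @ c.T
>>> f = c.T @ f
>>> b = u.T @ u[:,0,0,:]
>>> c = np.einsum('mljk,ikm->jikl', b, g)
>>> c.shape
(2, 17, 7, 23)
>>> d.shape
(17, 7, 17)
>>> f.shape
(17, 7)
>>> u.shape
(23, 2, 23, 7)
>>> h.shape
(17, 17)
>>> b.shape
(7, 23, 2, 7)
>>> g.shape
(17, 7, 7)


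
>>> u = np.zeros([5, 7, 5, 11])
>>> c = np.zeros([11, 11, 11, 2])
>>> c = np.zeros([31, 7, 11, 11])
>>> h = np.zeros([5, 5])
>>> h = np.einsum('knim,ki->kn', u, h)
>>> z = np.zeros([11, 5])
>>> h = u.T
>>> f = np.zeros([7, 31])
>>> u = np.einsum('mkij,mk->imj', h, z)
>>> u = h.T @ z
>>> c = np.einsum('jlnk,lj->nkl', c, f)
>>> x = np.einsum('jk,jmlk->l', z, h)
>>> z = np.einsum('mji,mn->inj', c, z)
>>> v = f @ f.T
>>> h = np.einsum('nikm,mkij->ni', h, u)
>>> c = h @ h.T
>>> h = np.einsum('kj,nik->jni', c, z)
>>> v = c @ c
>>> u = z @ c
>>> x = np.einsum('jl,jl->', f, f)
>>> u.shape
(7, 5, 11)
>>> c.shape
(11, 11)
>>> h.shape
(11, 7, 5)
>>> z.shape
(7, 5, 11)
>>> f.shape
(7, 31)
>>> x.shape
()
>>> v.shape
(11, 11)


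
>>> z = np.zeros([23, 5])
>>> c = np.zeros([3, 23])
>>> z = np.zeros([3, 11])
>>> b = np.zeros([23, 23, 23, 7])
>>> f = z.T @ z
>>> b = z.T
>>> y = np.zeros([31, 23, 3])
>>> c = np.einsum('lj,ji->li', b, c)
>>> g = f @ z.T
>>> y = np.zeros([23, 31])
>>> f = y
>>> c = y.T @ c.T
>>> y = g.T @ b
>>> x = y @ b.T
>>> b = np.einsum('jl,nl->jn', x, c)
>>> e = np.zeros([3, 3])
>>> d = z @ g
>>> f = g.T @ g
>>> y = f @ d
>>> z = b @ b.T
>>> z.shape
(3, 3)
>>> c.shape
(31, 11)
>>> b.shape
(3, 31)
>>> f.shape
(3, 3)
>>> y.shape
(3, 3)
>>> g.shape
(11, 3)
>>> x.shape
(3, 11)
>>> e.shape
(3, 3)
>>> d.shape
(3, 3)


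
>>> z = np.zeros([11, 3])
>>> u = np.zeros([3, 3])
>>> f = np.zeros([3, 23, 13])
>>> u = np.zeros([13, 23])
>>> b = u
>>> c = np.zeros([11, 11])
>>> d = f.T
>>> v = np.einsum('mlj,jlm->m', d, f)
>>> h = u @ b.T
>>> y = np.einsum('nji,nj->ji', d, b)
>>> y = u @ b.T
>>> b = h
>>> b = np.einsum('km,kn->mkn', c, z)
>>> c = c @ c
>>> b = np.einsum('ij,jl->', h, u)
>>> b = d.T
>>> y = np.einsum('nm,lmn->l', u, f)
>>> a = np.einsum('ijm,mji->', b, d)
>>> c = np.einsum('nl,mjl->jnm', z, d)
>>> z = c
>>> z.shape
(23, 11, 13)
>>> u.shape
(13, 23)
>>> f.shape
(3, 23, 13)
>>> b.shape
(3, 23, 13)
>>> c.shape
(23, 11, 13)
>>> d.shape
(13, 23, 3)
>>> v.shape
(13,)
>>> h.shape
(13, 13)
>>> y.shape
(3,)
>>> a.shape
()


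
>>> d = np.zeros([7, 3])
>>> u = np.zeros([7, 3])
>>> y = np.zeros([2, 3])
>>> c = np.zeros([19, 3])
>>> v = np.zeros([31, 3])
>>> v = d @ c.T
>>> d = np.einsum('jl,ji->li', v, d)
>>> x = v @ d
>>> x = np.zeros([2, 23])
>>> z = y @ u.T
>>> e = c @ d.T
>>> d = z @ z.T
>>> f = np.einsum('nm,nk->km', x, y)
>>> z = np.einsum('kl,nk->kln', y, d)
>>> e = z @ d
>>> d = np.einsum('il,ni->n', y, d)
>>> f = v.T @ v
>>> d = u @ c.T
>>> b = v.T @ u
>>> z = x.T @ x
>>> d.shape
(7, 19)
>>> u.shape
(7, 3)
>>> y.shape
(2, 3)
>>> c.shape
(19, 3)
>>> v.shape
(7, 19)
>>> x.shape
(2, 23)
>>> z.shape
(23, 23)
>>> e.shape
(2, 3, 2)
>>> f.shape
(19, 19)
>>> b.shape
(19, 3)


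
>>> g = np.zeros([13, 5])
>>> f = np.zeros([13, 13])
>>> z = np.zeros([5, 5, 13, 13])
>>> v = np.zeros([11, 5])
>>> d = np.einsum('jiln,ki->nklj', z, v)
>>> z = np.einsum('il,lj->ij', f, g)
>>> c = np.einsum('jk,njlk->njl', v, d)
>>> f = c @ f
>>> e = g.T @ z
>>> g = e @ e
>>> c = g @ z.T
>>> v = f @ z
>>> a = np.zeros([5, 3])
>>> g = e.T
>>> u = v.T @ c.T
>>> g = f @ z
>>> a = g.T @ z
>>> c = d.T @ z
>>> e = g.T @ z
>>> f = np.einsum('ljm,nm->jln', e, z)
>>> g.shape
(13, 11, 5)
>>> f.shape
(11, 5, 13)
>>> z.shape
(13, 5)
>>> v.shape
(13, 11, 5)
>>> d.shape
(13, 11, 13, 5)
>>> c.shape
(5, 13, 11, 5)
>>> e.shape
(5, 11, 5)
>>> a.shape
(5, 11, 5)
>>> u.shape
(5, 11, 5)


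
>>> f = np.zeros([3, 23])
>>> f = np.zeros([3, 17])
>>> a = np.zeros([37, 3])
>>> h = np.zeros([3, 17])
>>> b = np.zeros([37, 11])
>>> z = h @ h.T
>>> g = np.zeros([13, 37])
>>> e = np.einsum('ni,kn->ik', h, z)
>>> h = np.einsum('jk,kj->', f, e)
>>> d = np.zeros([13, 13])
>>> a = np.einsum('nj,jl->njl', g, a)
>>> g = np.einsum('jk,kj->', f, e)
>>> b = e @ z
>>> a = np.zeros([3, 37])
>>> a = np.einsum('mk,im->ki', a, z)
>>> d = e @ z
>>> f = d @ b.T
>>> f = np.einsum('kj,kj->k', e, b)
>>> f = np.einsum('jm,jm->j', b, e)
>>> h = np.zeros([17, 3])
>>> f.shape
(17,)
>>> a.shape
(37, 3)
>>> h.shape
(17, 3)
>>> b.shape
(17, 3)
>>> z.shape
(3, 3)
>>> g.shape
()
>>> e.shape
(17, 3)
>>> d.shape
(17, 3)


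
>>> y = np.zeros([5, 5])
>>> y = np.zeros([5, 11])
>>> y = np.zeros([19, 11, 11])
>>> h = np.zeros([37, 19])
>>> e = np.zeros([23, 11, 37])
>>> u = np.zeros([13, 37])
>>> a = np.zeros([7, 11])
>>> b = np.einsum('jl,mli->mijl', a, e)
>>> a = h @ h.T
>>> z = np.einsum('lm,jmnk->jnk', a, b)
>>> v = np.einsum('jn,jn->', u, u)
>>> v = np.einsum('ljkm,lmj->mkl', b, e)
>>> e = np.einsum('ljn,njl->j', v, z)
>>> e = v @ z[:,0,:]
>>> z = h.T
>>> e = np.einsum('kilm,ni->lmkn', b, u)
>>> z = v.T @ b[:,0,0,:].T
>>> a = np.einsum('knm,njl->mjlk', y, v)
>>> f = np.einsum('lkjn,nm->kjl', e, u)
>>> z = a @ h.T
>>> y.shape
(19, 11, 11)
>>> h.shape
(37, 19)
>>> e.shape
(7, 11, 23, 13)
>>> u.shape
(13, 37)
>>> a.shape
(11, 7, 23, 19)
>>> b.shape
(23, 37, 7, 11)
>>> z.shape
(11, 7, 23, 37)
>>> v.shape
(11, 7, 23)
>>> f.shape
(11, 23, 7)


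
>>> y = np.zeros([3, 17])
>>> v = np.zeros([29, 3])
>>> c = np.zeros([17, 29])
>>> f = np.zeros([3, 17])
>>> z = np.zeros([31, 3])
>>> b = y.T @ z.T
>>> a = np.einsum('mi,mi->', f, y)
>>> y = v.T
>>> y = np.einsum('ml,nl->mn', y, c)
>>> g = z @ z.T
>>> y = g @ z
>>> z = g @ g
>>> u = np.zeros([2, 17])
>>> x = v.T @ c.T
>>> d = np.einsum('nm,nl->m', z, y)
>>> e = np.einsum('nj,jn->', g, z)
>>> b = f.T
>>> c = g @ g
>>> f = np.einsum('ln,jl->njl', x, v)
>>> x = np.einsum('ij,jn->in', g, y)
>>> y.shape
(31, 3)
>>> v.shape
(29, 3)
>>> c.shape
(31, 31)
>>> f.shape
(17, 29, 3)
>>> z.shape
(31, 31)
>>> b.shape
(17, 3)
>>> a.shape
()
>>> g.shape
(31, 31)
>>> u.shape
(2, 17)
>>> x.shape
(31, 3)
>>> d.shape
(31,)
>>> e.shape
()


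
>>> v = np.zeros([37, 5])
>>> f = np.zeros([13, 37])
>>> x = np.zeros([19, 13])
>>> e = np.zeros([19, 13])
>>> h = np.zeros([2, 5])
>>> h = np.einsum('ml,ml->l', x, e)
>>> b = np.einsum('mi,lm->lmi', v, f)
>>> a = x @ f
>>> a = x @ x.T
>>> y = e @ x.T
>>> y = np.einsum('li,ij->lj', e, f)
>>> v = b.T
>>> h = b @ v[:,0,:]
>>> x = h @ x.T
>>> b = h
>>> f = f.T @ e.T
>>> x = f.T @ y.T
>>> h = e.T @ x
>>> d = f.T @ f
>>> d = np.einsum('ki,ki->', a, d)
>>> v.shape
(5, 37, 13)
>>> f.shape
(37, 19)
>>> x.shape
(19, 19)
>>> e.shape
(19, 13)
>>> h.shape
(13, 19)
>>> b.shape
(13, 37, 13)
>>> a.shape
(19, 19)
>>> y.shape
(19, 37)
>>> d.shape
()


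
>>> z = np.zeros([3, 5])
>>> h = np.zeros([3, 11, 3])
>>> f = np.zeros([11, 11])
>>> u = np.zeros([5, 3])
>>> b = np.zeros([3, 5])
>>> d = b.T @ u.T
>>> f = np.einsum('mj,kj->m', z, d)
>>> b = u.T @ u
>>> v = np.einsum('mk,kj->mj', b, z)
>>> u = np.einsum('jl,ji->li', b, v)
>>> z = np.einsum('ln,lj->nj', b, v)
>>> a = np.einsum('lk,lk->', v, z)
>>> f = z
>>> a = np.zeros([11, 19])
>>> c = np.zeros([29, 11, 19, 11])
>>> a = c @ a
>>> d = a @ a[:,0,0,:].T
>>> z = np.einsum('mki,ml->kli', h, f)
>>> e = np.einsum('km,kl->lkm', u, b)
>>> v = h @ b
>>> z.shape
(11, 5, 3)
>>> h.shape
(3, 11, 3)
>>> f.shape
(3, 5)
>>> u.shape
(3, 5)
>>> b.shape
(3, 3)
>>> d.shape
(29, 11, 19, 29)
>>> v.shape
(3, 11, 3)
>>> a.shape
(29, 11, 19, 19)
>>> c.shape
(29, 11, 19, 11)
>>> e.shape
(3, 3, 5)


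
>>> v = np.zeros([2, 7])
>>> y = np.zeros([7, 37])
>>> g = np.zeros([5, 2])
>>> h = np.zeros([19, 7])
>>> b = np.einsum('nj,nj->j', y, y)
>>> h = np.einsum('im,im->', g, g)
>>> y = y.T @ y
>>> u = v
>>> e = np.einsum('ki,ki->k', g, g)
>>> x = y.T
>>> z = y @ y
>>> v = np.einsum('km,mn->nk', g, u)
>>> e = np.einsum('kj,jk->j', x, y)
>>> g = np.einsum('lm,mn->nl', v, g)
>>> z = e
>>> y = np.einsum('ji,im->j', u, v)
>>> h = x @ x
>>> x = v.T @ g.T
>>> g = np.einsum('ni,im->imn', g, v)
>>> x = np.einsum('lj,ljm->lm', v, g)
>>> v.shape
(7, 5)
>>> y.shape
(2,)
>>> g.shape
(7, 5, 2)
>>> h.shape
(37, 37)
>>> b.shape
(37,)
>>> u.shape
(2, 7)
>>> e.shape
(37,)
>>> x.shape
(7, 2)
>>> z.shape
(37,)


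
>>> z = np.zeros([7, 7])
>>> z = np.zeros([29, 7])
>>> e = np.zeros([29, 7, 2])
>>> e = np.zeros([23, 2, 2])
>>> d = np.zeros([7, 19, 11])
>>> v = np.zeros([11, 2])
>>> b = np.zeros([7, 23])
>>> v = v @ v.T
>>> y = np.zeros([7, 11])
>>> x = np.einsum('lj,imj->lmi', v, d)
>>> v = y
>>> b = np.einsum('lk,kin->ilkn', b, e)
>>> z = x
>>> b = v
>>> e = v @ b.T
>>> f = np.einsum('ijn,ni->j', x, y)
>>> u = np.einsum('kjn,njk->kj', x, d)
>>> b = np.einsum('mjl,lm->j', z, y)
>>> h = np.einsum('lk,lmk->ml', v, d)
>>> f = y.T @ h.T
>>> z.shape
(11, 19, 7)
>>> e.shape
(7, 7)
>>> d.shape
(7, 19, 11)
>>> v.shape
(7, 11)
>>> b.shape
(19,)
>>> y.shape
(7, 11)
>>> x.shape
(11, 19, 7)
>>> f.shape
(11, 19)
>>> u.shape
(11, 19)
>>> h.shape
(19, 7)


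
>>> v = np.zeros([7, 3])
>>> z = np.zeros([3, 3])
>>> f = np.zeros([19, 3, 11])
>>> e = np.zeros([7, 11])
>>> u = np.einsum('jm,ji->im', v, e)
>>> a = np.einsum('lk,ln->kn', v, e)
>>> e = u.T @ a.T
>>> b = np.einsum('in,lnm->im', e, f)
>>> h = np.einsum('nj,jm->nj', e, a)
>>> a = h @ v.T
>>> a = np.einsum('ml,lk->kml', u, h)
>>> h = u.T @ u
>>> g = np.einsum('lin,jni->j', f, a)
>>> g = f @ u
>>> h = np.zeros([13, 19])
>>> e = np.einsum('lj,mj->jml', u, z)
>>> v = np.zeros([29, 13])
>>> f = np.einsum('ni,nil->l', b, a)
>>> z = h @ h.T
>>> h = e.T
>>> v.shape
(29, 13)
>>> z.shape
(13, 13)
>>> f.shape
(3,)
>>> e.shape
(3, 3, 11)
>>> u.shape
(11, 3)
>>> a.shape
(3, 11, 3)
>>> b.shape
(3, 11)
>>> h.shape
(11, 3, 3)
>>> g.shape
(19, 3, 3)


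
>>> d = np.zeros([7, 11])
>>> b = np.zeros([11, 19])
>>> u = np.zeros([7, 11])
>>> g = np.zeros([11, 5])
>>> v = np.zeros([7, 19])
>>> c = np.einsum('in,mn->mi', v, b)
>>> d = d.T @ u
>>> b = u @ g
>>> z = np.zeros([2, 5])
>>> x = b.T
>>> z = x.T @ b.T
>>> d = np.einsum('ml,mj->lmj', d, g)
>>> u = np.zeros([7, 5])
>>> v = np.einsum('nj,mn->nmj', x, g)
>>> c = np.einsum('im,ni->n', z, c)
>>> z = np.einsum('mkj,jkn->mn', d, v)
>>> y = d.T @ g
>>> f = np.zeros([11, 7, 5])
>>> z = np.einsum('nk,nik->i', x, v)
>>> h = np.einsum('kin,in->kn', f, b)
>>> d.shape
(11, 11, 5)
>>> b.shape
(7, 5)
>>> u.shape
(7, 5)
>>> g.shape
(11, 5)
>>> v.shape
(5, 11, 7)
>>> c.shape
(11,)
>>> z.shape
(11,)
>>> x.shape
(5, 7)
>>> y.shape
(5, 11, 5)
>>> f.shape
(11, 7, 5)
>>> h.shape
(11, 5)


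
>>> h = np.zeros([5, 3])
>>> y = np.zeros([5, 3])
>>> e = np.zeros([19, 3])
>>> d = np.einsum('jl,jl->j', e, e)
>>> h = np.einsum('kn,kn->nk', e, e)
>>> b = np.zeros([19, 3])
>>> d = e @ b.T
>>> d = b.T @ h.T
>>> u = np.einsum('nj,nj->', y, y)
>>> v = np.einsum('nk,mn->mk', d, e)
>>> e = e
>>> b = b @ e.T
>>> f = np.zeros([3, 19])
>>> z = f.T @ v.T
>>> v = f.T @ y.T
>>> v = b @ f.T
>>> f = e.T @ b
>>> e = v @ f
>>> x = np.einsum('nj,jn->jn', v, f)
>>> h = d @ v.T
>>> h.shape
(3, 19)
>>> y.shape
(5, 3)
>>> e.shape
(19, 19)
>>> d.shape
(3, 3)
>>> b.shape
(19, 19)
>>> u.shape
()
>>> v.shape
(19, 3)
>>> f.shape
(3, 19)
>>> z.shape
(19, 19)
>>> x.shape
(3, 19)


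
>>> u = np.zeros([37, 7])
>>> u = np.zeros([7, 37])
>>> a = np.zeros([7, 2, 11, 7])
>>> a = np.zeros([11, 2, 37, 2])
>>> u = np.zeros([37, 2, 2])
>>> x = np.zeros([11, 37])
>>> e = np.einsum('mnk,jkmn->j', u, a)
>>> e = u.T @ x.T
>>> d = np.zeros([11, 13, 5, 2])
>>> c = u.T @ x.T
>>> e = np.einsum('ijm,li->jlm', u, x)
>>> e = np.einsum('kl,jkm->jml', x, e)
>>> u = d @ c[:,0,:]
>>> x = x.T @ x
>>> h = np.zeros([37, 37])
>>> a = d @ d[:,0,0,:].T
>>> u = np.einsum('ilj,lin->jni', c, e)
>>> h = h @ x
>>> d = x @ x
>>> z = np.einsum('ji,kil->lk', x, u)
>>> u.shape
(11, 37, 2)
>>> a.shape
(11, 13, 5, 11)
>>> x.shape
(37, 37)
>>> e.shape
(2, 2, 37)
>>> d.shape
(37, 37)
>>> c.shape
(2, 2, 11)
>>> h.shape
(37, 37)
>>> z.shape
(2, 11)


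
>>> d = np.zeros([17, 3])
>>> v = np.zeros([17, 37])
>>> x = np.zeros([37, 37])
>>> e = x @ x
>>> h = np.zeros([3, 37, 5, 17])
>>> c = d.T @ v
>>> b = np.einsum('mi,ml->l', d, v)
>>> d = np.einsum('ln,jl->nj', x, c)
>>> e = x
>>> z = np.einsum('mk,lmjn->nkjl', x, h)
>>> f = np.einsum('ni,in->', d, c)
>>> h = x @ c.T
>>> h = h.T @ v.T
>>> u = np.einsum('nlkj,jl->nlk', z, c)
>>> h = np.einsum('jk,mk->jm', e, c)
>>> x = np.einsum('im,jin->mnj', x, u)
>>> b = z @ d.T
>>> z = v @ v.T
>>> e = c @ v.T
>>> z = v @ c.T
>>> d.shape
(37, 3)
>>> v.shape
(17, 37)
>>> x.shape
(37, 5, 17)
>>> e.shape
(3, 17)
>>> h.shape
(37, 3)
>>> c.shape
(3, 37)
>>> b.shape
(17, 37, 5, 37)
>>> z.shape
(17, 3)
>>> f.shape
()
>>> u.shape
(17, 37, 5)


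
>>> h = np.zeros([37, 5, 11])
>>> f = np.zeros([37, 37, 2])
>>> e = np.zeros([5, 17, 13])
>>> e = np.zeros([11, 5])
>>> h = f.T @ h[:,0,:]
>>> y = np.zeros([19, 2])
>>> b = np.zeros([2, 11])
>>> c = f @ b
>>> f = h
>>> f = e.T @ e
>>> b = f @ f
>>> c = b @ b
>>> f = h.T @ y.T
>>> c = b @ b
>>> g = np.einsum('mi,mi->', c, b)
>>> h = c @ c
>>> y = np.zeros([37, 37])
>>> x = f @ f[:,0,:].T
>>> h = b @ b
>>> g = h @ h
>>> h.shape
(5, 5)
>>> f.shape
(11, 37, 19)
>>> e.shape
(11, 5)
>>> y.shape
(37, 37)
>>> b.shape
(5, 5)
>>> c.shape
(5, 5)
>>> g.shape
(5, 5)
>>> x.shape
(11, 37, 11)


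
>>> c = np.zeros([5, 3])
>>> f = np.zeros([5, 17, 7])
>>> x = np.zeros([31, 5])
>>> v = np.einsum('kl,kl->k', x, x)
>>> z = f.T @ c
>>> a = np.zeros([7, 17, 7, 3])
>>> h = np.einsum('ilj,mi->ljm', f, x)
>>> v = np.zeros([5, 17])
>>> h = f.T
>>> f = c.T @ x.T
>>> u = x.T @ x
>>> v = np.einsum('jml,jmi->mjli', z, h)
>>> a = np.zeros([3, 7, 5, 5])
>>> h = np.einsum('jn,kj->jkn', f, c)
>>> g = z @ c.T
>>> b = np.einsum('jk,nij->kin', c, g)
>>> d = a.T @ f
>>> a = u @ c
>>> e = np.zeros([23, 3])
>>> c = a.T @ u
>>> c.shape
(3, 5)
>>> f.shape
(3, 31)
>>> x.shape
(31, 5)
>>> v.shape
(17, 7, 3, 5)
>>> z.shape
(7, 17, 3)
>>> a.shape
(5, 3)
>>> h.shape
(3, 5, 31)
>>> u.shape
(5, 5)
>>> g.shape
(7, 17, 5)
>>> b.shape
(3, 17, 7)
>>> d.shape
(5, 5, 7, 31)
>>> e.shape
(23, 3)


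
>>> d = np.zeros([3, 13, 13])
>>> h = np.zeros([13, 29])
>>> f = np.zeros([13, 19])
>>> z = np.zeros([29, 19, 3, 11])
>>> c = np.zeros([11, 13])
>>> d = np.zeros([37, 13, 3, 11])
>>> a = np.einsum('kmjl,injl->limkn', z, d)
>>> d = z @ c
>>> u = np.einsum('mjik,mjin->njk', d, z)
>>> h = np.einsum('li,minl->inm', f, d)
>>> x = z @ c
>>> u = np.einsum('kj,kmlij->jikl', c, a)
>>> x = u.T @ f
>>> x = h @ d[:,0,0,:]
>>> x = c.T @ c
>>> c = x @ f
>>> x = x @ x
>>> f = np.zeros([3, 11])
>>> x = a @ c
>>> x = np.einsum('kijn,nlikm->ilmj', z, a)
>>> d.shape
(29, 19, 3, 13)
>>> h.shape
(19, 3, 29)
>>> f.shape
(3, 11)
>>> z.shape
(29, 19, 3, 11)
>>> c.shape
(13, 19)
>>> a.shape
(11, 37, 19, 29, 13)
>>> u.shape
(13, 29, 11, 19)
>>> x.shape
(19, 37, 13, 3)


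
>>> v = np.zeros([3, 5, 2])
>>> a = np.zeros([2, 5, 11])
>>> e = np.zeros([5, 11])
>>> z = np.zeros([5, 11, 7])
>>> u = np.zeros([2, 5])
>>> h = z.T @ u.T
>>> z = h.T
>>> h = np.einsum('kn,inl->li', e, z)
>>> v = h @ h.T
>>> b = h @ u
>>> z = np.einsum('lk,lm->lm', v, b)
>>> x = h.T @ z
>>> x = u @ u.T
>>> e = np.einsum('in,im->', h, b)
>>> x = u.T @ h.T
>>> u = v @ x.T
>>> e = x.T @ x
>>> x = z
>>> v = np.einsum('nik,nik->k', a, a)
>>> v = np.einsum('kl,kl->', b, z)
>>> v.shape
()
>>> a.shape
(2, 5, 11)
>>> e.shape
(7, 7)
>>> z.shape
(7, 5)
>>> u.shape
(7, 5)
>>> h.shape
(7, 2)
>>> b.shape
(7, 5)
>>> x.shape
(7, 5)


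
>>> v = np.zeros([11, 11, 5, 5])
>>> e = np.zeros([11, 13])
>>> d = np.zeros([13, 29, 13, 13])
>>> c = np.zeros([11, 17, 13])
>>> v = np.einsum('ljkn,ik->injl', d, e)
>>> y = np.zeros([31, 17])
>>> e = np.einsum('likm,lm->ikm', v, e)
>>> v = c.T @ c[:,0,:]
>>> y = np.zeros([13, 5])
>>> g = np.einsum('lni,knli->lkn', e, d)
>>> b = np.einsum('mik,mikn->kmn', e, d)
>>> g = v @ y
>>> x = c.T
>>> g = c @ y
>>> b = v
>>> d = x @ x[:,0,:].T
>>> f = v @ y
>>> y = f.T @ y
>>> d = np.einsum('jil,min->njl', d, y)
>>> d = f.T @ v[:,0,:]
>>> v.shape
(13, 17, 13)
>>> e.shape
(13, 29, 13)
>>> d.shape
(5, 17, 13)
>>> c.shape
(11, 17, 13)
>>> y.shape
(5, 17, 5)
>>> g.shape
(11, 17, 5)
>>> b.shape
(13, 17, 13)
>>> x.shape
(13, 17, 11)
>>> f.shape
(13, 17, 5)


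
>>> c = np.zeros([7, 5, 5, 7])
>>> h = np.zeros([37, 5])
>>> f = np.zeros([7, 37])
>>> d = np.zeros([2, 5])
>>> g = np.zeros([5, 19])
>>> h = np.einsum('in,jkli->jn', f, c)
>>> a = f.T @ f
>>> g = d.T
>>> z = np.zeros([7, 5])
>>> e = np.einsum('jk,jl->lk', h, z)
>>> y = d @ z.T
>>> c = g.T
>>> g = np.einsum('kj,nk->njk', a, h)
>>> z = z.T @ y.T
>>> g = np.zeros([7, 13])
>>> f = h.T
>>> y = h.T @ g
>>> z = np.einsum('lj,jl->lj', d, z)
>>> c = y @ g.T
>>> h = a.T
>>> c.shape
(37, 7)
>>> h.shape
(37, 37)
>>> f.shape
(37, 7)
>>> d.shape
(2, 5)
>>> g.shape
(7, 13)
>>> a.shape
(37, 37)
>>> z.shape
(2, 5)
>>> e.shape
(5, 37)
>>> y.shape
(37, 13)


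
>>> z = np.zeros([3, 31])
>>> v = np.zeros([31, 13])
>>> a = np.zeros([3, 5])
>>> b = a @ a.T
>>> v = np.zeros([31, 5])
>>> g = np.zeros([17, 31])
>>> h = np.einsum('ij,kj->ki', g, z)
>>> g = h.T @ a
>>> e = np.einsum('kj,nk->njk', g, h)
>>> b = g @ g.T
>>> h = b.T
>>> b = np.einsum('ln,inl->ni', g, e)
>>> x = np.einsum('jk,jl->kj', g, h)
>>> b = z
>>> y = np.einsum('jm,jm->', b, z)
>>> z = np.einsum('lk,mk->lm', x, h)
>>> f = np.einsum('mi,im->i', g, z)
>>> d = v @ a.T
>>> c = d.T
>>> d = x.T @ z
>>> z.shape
(5, 17)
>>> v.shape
(31, 5)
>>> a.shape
(3, 5)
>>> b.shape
(3, 31)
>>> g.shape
(17, 5)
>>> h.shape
(17, 17)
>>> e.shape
(3, 5, 17)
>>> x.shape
(5, 17)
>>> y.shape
()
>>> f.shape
(5,)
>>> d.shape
(17, 17)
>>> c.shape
(3, 31)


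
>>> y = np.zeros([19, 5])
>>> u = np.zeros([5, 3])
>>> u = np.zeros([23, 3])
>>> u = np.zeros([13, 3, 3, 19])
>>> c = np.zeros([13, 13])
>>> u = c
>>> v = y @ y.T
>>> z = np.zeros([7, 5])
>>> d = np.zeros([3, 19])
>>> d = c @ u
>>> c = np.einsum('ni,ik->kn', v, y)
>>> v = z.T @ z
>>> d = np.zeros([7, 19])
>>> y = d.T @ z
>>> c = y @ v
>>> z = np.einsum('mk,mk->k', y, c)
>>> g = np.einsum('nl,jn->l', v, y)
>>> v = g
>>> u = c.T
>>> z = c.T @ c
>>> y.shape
(19, 5)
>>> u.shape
(5, 19)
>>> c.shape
(19, 5)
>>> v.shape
(5,)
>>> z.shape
(5, 5)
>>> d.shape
(7, 19)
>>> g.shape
(5,)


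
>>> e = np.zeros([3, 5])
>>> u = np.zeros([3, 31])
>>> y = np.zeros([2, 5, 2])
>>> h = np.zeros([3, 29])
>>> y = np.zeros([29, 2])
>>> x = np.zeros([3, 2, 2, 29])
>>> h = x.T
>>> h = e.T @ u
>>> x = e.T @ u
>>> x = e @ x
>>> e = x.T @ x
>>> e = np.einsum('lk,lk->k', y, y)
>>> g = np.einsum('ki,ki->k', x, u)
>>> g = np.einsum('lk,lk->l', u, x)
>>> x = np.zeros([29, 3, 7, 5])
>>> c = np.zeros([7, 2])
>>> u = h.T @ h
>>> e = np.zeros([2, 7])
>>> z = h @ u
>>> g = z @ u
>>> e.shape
(2, 7)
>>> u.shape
(31, 31)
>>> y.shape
(29, 2)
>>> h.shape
(5, 31)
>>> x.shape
(29, 3, 7, 5)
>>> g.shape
(5, 31)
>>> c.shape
(7, 2)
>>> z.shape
(5, 31)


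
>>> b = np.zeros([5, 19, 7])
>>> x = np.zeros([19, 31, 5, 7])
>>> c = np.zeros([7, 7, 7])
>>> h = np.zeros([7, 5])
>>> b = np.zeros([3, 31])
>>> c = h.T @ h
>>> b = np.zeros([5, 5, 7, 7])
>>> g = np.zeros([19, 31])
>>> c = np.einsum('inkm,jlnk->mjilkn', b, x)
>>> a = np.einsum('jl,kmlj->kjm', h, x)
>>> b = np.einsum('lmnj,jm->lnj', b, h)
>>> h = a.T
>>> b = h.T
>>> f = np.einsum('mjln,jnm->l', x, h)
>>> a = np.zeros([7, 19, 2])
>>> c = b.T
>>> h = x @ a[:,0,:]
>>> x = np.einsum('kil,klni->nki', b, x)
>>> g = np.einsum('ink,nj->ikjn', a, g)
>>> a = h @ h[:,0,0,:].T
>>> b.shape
(19, 7, 31)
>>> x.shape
(5, 19, 7)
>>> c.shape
(31, 7, 19)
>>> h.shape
(19, 31, 5, 2)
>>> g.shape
(7, 2, 31, 19)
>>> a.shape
(19, 31, 5, 19)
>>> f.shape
(5,)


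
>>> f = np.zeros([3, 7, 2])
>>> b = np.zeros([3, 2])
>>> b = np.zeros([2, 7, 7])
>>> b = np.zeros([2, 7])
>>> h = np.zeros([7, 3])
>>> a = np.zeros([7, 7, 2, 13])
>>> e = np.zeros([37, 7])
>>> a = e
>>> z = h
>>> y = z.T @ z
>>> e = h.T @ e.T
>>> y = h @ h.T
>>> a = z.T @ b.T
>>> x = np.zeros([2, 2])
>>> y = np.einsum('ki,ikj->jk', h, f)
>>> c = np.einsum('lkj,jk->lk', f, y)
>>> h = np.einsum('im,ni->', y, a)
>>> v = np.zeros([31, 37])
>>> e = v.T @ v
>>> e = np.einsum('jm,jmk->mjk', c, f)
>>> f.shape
(3, 7, 2)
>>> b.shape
(2, 7)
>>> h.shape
()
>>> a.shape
(3, 2)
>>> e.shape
(7, 3, 2)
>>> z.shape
(7, 3)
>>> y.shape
(2, 7)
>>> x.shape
(2, 2)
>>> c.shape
(3, 7)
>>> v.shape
(31, 37)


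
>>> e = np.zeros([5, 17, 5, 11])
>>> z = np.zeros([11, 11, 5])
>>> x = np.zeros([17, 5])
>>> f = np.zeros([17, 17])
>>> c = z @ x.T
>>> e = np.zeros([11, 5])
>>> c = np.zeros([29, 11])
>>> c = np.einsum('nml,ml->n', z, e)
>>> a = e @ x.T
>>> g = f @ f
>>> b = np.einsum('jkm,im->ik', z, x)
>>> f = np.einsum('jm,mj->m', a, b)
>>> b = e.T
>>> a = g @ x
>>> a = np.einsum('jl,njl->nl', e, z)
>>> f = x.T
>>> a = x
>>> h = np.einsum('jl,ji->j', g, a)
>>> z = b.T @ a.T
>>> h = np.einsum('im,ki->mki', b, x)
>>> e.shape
(11, 5)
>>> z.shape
(11, 17)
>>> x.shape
(17, 5)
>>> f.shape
(5, 17)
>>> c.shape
(11,)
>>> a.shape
(17, 5)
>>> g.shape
(17, 17)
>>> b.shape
(5, 11)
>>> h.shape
(11, 17, 5)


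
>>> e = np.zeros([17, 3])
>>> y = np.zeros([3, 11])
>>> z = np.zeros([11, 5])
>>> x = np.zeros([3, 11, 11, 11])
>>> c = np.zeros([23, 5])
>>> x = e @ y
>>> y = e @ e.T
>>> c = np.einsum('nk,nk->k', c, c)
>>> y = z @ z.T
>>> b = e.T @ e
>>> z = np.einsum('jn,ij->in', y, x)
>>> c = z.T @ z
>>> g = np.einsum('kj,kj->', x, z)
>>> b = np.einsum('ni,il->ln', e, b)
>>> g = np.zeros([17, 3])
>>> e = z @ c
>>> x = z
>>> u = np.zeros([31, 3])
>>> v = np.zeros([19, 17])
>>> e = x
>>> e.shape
(17, 11)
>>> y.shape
(11, 11)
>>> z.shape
(17, 11)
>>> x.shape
(17, 11)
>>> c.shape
(11, 11)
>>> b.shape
(3, 17)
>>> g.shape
(17, 3)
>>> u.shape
(31, 3)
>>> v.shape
(19, 17)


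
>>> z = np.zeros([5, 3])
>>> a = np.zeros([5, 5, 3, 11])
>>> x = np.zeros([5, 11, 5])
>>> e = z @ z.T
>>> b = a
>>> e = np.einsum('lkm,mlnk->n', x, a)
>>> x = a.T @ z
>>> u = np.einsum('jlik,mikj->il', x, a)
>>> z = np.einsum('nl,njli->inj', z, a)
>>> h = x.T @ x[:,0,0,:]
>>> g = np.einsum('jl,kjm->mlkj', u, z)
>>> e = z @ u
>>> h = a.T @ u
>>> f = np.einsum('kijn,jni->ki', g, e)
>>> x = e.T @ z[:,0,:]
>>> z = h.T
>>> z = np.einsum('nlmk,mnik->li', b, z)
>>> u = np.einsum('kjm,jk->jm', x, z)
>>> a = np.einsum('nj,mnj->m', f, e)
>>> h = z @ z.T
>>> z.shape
(5, 3)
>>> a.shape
(11,)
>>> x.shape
(3, 5, 5)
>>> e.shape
(11, 5, 3)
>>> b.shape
(5, 5, 3, 11)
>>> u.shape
(5, 5)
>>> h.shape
(5, 5)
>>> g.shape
(5, 3, 11, 5)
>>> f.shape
(5, 3)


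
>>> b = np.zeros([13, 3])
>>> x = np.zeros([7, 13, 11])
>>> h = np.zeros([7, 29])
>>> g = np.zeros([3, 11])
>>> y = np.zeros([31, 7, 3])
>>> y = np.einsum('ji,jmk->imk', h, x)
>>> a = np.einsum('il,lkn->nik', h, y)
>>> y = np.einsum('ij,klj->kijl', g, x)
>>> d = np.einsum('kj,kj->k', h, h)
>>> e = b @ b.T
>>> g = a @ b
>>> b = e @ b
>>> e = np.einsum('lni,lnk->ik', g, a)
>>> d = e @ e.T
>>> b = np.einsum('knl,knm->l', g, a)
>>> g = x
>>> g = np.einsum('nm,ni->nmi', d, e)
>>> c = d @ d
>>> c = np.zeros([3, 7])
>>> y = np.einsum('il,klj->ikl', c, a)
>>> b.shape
(3,)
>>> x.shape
(7, 13, 11)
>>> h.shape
(7, 29)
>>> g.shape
(3, 3, 13)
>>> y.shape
(3, 11, 7)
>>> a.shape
(11, 7, 13)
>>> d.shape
(3, 3)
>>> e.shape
(3, 13)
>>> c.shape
(3, 7)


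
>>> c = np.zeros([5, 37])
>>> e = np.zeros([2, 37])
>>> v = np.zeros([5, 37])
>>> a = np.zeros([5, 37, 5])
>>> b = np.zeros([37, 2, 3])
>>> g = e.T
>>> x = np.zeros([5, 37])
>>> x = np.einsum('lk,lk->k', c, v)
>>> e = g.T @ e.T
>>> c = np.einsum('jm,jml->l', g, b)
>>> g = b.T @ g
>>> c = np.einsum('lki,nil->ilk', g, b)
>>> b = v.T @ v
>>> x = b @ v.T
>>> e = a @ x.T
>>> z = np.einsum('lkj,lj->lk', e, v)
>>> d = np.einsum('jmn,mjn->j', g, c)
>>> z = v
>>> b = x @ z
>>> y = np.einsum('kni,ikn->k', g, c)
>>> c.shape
(2, 3, 2)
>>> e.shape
(5, 37, 37)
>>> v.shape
(5, 37)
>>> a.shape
(5, 37, 5)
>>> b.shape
(37, 37)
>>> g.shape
(3, 2, 2)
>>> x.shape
(37, 5)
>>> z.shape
(5, 37)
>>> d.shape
(3,)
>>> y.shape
(3,)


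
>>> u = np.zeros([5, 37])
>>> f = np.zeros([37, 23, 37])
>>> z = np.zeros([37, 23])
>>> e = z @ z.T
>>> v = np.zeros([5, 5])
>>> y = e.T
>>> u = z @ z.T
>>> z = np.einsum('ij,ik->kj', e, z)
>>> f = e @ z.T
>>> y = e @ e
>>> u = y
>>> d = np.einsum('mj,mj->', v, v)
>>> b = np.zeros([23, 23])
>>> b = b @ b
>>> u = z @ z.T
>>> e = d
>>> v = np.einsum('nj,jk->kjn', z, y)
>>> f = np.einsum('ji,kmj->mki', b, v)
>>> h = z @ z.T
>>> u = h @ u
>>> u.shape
(23, 23)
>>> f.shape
(37, 37, 23)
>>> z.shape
(23, 37)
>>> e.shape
()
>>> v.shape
(37, 37, 23)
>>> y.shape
(37, 37)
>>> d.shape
()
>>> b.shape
(23, 23)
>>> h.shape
(23, 23)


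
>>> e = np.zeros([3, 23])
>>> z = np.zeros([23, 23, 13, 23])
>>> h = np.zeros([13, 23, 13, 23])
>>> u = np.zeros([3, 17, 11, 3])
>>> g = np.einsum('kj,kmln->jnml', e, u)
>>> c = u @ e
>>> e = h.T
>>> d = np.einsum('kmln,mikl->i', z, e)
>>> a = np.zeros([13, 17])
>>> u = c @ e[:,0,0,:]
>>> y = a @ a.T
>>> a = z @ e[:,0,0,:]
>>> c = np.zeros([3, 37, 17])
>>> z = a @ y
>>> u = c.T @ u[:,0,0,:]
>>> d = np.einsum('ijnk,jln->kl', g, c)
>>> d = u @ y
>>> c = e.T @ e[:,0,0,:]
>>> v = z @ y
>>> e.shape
(23, 13, 23, 13)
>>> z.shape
(23, 23, 13, 13)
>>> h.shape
(13, 23, 13, 23)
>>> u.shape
(17, 37, 13)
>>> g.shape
(23, 3, 17, 11)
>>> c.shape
(13, 23, 13, 13)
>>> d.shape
(17, 37, 13)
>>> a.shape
(23, 23, 13, 13)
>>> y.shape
(13, 13)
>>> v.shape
(23, 23, 13, 13)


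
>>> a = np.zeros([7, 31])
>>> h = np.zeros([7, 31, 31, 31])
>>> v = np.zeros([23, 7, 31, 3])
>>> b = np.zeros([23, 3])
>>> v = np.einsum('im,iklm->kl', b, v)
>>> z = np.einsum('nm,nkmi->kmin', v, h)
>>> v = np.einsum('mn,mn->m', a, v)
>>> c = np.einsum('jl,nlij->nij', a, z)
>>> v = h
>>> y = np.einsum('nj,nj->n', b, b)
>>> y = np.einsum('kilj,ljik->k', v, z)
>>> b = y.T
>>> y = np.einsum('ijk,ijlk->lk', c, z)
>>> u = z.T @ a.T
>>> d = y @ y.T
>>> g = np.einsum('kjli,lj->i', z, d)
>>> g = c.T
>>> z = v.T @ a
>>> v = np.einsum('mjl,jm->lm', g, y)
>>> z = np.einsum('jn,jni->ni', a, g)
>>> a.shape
(7, 31)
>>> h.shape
(7, 31, 31, 31)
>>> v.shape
(31, 7)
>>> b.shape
(7,)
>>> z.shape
(31, 31)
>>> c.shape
(31, 31, 7)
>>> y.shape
(31, 7)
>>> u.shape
(7, 31, 31, 7)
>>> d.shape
(31, 31)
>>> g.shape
(7, 31, 31)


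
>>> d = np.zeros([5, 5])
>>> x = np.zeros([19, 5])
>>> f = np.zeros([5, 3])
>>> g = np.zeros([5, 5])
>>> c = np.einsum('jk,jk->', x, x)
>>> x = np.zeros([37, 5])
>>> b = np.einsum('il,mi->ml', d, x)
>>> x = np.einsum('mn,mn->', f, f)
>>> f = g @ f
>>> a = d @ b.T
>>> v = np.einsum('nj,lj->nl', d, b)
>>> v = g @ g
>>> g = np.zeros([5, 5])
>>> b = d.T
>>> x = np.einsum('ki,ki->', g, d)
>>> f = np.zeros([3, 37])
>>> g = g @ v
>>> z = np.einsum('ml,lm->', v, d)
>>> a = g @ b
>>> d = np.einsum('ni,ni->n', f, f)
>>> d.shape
(3,)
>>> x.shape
()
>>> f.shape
(3, 37)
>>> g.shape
(5, 5)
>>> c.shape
()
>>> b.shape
(5, 5)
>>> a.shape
(5, 5)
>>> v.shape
(5, 5)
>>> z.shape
()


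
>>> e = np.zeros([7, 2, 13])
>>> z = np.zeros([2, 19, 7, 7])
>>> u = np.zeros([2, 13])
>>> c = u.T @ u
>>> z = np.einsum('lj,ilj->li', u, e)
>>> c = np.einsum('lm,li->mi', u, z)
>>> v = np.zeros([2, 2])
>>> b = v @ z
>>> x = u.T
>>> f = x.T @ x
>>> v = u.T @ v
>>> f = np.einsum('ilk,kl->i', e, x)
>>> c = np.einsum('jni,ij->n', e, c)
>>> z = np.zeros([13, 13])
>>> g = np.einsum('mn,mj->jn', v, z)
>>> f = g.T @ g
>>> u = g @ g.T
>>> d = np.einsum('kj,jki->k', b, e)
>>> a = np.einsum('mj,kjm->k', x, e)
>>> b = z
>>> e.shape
(7, 2, 13)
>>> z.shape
(13, 13)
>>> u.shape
(13, 13)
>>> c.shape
(2,)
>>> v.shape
(13, 2)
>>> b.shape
(13, 13)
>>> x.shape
(13, 2)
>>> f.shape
(2, 2)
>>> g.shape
(13, 2)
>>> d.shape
(2,)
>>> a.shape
(7,)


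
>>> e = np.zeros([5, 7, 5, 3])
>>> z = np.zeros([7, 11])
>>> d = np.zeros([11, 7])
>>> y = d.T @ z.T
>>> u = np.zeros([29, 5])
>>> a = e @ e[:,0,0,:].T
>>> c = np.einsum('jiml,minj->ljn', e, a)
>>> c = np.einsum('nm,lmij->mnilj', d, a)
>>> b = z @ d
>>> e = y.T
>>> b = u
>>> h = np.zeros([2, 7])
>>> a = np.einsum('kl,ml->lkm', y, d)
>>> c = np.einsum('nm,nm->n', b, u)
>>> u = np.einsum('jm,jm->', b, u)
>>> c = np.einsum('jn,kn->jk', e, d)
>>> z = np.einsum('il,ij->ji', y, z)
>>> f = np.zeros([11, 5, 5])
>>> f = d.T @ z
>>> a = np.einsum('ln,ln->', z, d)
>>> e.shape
(7, 7)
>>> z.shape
(11, 7)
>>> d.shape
(11, 7)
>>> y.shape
(7, 7)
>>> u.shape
()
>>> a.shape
()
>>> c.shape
(7, 11)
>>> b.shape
(29, 5)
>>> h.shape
(2, 7)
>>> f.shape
(7, 7)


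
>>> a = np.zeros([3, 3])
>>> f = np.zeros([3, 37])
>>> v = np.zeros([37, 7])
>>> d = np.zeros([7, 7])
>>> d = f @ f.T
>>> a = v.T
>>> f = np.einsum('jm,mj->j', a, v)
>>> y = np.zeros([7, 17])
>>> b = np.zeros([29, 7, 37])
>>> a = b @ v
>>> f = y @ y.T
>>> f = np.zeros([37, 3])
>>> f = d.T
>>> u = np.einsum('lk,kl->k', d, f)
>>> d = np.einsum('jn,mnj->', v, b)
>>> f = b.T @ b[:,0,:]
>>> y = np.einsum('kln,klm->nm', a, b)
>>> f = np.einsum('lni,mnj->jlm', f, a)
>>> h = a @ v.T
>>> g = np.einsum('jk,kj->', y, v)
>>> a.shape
(29, 7, 7)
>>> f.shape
(7, 37, 29)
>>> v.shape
(37, 7)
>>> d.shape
()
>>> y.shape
(7, 37)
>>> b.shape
(29, 7, 37)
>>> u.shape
(3,)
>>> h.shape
(29, 7, 37)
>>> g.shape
()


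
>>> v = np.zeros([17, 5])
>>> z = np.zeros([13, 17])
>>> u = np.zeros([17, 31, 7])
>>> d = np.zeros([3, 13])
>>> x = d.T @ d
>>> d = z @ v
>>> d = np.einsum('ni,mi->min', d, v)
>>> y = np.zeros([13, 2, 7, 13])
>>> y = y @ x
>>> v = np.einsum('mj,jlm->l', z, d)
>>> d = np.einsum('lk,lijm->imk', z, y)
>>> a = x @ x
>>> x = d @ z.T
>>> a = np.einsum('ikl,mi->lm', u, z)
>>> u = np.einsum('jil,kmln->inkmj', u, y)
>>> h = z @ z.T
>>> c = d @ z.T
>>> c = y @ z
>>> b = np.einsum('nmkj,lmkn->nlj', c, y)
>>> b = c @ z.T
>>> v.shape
(5,)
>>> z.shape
(13, 17)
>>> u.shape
(31, 13, 13, 2, 17)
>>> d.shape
(2, 13, 17)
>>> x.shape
(2, 13, 13)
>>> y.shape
(13, 2, 7, 13)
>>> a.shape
(7, 13)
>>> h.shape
(13, 13)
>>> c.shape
(13, 2, 7, 17)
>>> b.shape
(13, 2, 7, 13)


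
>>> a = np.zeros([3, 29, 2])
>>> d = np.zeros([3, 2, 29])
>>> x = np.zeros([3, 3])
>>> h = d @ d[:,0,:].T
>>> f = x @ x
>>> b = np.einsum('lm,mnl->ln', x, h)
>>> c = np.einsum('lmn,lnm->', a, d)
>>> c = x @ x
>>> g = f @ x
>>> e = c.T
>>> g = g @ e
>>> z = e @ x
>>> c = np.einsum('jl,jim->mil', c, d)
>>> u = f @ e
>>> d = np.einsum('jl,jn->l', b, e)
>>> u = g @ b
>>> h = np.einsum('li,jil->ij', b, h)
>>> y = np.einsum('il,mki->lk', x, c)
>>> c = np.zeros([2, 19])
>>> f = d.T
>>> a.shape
(3, 29, 2)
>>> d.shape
(2,)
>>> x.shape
(3, 3)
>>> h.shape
(2, 3)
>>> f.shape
(2,)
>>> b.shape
(3, 2)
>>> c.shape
(2, 19)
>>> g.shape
(3, 3)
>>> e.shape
(3, 3)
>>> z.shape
(3, 3)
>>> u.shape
(3, 2)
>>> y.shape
(3, 2)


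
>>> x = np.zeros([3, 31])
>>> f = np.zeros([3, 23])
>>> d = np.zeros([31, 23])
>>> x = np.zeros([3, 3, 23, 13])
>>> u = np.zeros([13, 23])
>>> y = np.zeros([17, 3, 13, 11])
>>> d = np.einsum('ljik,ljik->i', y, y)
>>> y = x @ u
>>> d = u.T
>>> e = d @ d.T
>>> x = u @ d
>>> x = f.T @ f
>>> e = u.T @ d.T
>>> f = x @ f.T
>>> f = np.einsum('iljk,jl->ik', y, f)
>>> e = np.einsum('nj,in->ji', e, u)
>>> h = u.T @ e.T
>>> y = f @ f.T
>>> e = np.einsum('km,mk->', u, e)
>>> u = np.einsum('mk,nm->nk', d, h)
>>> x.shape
(23, 23)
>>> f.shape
(3, 23)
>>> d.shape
(23, 13)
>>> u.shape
(23, 13)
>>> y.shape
(3, 3)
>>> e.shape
()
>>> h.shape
(23, 23)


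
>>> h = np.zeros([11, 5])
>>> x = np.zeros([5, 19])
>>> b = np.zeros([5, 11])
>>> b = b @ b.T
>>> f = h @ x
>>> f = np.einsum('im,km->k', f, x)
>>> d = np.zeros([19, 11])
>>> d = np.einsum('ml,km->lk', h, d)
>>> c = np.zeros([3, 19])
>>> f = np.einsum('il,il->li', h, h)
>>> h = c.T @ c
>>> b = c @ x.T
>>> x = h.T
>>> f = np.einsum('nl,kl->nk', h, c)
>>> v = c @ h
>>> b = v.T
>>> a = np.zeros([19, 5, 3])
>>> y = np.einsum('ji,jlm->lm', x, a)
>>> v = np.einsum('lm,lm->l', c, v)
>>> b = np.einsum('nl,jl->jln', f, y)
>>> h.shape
(19, 19)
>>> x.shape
(19, 19)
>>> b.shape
(5, 3, 19)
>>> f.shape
(19, 3)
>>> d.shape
(5, 19)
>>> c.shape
(3, 19)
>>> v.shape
(3,)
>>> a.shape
(19, 5, 3)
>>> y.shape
(5, 3)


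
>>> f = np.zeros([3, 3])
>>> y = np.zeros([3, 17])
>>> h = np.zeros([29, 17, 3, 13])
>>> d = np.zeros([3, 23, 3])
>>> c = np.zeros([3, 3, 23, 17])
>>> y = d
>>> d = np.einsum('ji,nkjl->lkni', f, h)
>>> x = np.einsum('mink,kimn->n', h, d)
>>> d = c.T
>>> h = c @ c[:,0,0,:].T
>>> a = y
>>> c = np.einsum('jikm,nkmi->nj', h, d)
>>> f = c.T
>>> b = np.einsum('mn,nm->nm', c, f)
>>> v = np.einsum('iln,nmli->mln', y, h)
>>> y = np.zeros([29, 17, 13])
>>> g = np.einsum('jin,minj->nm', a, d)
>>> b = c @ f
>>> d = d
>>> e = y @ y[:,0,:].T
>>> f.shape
(3, 17)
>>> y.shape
(29, 17, 13)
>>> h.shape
(3, 3, 23, 3)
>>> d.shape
(17, 23, 3, 3)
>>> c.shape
(17, 3)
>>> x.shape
(3,)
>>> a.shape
(3, 23, 3)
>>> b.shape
(17, 17)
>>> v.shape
(3, 23, 3)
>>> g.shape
(3, 17)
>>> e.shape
(29, 17, 29)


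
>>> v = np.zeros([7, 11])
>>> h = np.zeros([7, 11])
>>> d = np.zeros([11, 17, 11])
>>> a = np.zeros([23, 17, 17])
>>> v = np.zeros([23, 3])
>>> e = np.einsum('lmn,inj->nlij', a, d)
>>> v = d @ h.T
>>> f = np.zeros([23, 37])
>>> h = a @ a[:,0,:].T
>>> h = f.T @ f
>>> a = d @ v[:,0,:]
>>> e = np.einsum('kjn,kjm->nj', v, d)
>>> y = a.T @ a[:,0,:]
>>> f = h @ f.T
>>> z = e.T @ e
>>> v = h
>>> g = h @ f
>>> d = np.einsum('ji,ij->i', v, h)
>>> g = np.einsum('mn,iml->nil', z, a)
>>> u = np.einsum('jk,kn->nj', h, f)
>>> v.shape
(37, 37)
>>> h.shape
(37, 37)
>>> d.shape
(37,)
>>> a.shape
(11, 17, 7)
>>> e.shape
(7, 17)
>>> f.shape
(37, 23)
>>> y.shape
(7, 17, 7)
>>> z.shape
(17, 17)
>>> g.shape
(17, 11, 7)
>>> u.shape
(23, 37)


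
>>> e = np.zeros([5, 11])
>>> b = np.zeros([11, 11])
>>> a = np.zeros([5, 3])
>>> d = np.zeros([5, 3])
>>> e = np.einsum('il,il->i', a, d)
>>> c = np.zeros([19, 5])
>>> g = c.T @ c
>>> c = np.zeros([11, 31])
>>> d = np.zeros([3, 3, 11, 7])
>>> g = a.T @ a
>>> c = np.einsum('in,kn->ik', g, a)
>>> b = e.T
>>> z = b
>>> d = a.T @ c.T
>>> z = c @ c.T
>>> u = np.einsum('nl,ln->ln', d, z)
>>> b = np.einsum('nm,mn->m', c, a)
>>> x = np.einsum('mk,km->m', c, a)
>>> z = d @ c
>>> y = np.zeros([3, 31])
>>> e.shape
(5,)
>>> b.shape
(5,)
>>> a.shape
(5, 3)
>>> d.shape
(3, 3)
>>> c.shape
(3, 5)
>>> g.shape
(3, 3)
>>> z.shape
(3, 5)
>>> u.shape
(3, 3)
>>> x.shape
(3,)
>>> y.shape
(3, 31)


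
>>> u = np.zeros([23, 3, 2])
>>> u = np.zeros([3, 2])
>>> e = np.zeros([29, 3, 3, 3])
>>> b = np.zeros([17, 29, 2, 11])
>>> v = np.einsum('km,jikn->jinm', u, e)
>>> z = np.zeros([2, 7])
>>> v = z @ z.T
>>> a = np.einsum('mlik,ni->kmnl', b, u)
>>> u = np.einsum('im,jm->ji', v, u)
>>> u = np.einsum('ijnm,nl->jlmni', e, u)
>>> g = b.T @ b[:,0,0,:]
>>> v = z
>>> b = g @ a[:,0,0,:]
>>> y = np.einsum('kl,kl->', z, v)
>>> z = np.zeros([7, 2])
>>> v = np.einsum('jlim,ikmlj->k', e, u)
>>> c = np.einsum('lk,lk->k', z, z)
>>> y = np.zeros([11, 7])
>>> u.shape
(3, 2, 3, 3, 29)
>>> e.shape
(29, 3, 3, 3)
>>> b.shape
(11, 2, 29, 29)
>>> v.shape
(2,)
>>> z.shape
(7, 2)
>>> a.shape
(11, 17, 3, 29)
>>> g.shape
(11, 2, 29, 11)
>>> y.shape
(11, 7)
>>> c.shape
(2,)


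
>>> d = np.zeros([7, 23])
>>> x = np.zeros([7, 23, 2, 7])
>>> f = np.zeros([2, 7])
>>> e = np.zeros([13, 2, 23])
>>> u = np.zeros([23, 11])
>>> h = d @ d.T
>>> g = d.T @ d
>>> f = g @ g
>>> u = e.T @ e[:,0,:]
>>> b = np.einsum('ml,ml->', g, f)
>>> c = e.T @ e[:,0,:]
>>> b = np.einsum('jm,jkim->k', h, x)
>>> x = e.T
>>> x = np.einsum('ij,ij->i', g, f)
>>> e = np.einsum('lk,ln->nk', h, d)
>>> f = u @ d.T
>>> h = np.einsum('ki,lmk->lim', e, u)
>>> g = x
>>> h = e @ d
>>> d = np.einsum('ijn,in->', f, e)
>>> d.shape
()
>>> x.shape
(23,)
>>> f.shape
(23, 2, 7)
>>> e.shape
(23, 7)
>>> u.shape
(23, 2, 23)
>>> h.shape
(23, 23)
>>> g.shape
(23,)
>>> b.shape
(23,)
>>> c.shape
(23, 2, 23)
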